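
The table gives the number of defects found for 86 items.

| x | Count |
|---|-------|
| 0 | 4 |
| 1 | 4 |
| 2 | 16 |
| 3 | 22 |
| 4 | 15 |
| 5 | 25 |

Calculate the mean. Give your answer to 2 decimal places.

3.34

Values: 0, 1, 2, 3, 4, 5
Σfx = 4×0 + 4×1 + 16×2 + 22×3 + 15×4 + 25×5 = 287
n = Σf = 86
Mean = 287 / 86 = 3.3372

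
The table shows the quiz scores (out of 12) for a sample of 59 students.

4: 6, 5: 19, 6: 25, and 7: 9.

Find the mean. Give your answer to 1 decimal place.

5.6

Values: 4, 5, 6, 7
Σfx = 6×4 + 19×5 + 25×6 + 9×7 = 332
n = Σf = 59
Mean = 332 / 59 = 5.6271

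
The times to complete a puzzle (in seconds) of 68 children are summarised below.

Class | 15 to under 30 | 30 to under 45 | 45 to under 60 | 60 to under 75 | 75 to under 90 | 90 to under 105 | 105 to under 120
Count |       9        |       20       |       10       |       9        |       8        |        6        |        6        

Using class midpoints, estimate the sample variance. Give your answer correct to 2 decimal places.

787.94

Midpoints: 22.5, 37.5, 52.5, 67.5, 82.5, 97.5, 112.5
n = 68, Σfm = 4005, mean = 58.8971
Σfm² = 288675
Σf(m − x̄)² = Σfm² − (Σfm)²/n = 288675 − 4005²/68 = 52792.2794
Sample variance = 52792.2794 / 67 = 787.9445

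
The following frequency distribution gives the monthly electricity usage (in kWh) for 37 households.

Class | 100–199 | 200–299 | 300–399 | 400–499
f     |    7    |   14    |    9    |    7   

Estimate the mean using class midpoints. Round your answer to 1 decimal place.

Midpoints: 149.5, 249.5, 349.5, 449.5
Σfm = 7×149.5 + 14×249.5 + 9×349.5 + 7×449.5 = 10831.5
n = Σf = 37
Mean = 10831.5 / 37 = 292.7432

292.7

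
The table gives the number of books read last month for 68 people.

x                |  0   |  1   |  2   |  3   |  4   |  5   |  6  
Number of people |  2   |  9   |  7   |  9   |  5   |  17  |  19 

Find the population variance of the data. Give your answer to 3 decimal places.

Values: 0, 1, 2, 3, 4, 5, 6
n = 68, Σfx = 269, mean = 3.9559
Σfx² = 1307
Σf(x − x̄)² = Σfx² − (Σfx)²/n = 1307 − 269²/68 = 242.8676
Population variance = 242.8676 / 68 = 3.5716

3.572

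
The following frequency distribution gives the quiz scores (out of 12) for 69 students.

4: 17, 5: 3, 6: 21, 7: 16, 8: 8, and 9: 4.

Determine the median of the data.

Cumulative frequencies: 17, 20, 41, 57, 65, 69
n = 69, so the median is the value in position (n+1)/2 = 35.
Position 35 falls at value 6.

6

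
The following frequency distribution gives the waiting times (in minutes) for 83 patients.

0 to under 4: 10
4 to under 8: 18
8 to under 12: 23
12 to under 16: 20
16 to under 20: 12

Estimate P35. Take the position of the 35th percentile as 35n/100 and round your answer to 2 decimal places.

Cumulative frequencies: 10, 28, 51, 71, 83
n = 83; position = 35n/100 = 29.05.
This falls in the class 8 to under 12: L = 8, F = 28, f = 23, h = 4.
35th percentile ≈ 8 + ((29.05 − 28) / 23) × 4 = 8.1826

8.18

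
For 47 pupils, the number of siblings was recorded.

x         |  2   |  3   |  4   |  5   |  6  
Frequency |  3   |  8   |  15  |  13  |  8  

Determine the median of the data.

4

Cumulative frequencies: 3, 11, 26, 39, 47
n = 47, so the median is the value in position (n+1)/2 = 24.
Position 24 falls at value 4.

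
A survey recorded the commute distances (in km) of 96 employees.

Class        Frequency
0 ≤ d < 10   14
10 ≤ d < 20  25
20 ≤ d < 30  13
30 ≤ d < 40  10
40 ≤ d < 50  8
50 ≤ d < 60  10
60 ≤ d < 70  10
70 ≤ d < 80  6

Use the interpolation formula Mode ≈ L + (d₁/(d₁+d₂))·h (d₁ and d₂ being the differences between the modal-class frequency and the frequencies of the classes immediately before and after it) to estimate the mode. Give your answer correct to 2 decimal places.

Modal class: 10 ≤ d < 20 (highest frequency 25).
d₁ = 25 − 14 = 11, d₂ = 25 − 13 = 12
Mode ≈ 10 + (11/(11+12)) × 10 = 10 + 4.7826 = 14.7826

14.78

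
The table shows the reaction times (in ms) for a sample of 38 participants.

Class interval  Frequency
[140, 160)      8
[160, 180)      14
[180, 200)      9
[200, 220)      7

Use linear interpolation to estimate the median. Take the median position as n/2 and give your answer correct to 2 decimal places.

175.71

Cumulative frequencies: 8, 22, 31, 38
n = 38; position = n/2 = 19.
This falls in the class [160, 180): L = 160, F = 8, f = 14, h = 20.
Median ≈ 160 + ((19 − 8) / 14) × 20 = 175.7143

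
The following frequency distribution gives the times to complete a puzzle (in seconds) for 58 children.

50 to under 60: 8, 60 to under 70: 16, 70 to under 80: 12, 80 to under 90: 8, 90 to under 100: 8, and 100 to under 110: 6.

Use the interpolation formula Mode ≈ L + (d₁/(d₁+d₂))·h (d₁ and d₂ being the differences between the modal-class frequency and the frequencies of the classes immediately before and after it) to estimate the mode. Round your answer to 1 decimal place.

Modal class: 60 to under 70 (highest frequency 16).
d₁ = 16 − 8 = 8, d₂ = 16 − 12 = 4
Mode ≈ 60 + (8/(8+4)) × 10 = 60 + 6.6667 = 66.6667

66.7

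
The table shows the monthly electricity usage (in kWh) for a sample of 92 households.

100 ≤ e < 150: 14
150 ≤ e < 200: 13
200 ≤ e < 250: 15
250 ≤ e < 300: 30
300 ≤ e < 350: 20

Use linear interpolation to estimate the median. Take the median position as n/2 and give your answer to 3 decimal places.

256.667

Cumulative frequencies: 14, 27, 42, 72, 92
n = 92; position = n/2 = 46.
This falls in the class 250 ≤ e < 300: L = 250, F = 42, f = 30, h = 50.
Median ≈ 250 + ((46 − 42) / 30) × 50 = 256.6667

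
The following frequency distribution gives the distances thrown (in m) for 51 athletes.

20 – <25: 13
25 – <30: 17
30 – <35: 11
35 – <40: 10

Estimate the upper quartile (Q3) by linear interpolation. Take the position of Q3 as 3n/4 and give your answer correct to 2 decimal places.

Cumulative frequencies: 13, 30, 41, 51
n = 51; position = 3n/4 = 38.25.
This falls in the class 30 – <35: L = 30, F = 30, f = 11, h = 5.
Upper quartile ≈ 30 + ((38.25 − 30) / 11) × 5 = 33.7500

33.75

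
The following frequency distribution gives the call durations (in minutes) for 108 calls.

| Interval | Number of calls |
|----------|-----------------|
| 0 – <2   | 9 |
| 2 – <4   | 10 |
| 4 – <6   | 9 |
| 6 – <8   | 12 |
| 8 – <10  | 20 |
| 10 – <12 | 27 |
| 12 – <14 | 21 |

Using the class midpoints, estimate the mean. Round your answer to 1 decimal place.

Midpoints: 1, 3, 5, 7, 9, 11, 13
Σfm = 9×1 + 10×3 + 9×5 + 12×7 + 20×9 + 27×11 + 21×13 = 918
n = Σf = 108
Mean = 918 / 108 = 8.5000

8.5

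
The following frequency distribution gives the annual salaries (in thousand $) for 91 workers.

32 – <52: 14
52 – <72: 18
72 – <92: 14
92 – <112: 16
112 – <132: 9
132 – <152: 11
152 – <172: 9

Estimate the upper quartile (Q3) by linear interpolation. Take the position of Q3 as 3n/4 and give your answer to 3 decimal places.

Cumulative frequencies: 14, 32, 46, 62, 71, 82, 91
n = 91; position = 3n/4 = 68.25.
This falls in the class 112 – <132: L = 112, F = 62, f = 9, h = 20.
Upper quartile ≈ 112 + ((68.25 − 62) / 9) × 20 = 125.8889

125.889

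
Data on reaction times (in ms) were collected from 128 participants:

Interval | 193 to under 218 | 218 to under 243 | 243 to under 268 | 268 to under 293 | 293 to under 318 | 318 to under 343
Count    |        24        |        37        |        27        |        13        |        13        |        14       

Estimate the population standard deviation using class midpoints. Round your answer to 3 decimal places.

39.767

Midpoints: 205.5, 230.5, 255.5, 280.5, 305.5, 330.5
n = 128, Σfm = 32604, mean = 254.7188
Σfm² = 8507272
Σf(m − x̄)² = Σfm² − (Σfm)²/n = 8507272 − 32604²/128 = 202421.8750
Population variance = 202421.8750 / 128 = 1581.4209
Standard deviation = √1581.4209 = 39.7671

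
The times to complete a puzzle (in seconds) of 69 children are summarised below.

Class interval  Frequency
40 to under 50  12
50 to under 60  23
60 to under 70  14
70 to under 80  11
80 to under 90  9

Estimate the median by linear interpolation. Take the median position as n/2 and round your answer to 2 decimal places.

Cumulative frequencies: 12, 35, 49, 60, 69
n = 69; position = n/2 = 34.5.
This falls in the class 50 to under 60: L = 50, F = 12, f = 23, h = 10.
Median ≈ 50 + ((34.5 − 12) / 23) × 10 = 59.7826

59.78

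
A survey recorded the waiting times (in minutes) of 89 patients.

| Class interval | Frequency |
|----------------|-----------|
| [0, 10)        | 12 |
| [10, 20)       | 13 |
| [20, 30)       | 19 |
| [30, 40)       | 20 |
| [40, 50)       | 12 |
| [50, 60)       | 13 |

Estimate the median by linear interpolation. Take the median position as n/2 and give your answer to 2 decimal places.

Cumulative frequencies: 12, 25, 44, 64, 76, 89
n = 89; position = n/2 = 44.5.
This falls in the class [30, 40): L = 30, F = 44, f = 20, h = 10.
Median ≈ 30 + ((44.5 − 44) / 20) × 10 = 30.2500

30.25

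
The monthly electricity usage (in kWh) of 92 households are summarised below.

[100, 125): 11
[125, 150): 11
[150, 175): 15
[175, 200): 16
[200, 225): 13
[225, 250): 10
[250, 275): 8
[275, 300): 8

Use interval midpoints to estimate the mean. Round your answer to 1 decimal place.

Midpoints: 112.5, 137.5, 162.5, 187.5, 212.5, 237.5, 262.5, 287.5
Σfm = 11×112.5 + 11×137.5 + 15×162.5 + 16×187.5 + 13×212.5 + 10×237.5 + 8×262.5 + 8×287.5 = 17725
n = Σf = 92
Mean = 17725 / 92 = 192.6630

192.7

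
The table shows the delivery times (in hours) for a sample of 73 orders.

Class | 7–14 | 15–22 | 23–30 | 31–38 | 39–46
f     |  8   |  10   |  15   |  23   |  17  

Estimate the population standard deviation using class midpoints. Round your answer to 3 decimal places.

Midpoints: 10.5, 18.5, 26.5, 34.5, 42.5
n = 73, Σfm = 2182.5, mean = 29.8973
Σfm² = 72920.25
Σf(m − x̄)² = Σfm² − (Σfm)²/n = 72920.25 − 2182.5²/73 = 7669.4795
Population variance = 7669.4795 / 73 = 105.0614
Standard deviation = √105.0614 = 10.2499

10.250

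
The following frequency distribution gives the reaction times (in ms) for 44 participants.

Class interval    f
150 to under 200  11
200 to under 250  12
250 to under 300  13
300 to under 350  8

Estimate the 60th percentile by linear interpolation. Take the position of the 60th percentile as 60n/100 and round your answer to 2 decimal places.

263.08

Cumulative frequencies: 11, 23, 36, 44
n = 44; position = 60n/100 = 26.4.
This falls in the class 250 to under 300: L = 250, F = 23, f = 13, h = 50.
60th percentile ≈ 250 + ((26.4 − 23) / 13) × 50 = 263.0769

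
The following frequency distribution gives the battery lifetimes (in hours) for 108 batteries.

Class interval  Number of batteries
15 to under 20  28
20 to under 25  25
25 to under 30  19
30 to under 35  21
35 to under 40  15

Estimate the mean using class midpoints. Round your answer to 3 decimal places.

26.111

Midpoints: 17.5, 22.5, 27.5, 32.5, 37.5
Σfm = 28×17.5 + 25×22.5 + 19×27.5 + 21×32.5 + 15×37.5 = 2820
n = Σf = 108
Mean = 2820 / 108 = 26.1111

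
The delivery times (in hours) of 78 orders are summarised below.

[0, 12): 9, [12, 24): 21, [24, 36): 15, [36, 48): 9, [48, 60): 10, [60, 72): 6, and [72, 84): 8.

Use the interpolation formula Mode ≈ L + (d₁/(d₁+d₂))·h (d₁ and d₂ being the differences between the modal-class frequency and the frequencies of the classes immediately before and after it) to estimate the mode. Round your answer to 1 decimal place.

20.0

Modal class: [12, 24) (highest frequency 21).
d₁ = 21 − 9 = 12, d₂ = 21 − 15 = 6
Mode ≈ 12 + (12/(12+6)) × 12 = 12 + 8.0000 = 20.0000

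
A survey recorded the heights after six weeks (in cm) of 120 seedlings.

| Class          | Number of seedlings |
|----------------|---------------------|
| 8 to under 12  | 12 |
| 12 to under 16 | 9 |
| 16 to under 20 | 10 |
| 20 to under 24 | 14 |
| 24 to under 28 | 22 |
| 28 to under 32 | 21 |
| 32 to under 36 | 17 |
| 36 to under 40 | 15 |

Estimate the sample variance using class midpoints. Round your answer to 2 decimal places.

73.99

Midpoints: 10, 14, 18, 22, 26, 30, 34, 38
n = 120, Σfm = 3084, mean = 25.7000
Σfm² = 88064
Σf(m − x̄)² = Σfm² − (Σfm)²/n = 88064 − 3084²/120 = 8805.2000
Sample variance = 8805.2000 / 119 = 73.9933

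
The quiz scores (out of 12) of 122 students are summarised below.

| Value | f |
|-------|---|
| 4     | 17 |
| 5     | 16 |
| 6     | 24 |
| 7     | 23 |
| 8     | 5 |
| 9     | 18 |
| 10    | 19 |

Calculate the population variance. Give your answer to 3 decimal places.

Values: 4, 5, 6, 7, 8, 9, 10
n = 122, Σfx = 845, mean = 6.9262
Σfx² = 6341
Σf(x − x̄)² = Σfx² − (Σfx)²/n = 6341 − 845²/122 = 488.3361
Population variance = 488.3361 / 122 = 4.0028

4.003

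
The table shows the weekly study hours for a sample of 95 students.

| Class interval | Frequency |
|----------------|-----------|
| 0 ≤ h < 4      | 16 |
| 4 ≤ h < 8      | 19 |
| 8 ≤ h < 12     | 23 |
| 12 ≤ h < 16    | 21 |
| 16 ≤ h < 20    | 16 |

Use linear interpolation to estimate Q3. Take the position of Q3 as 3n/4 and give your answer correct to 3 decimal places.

Cumulative frequencies: 16, 35, 58, 79, 95
n = 95; position = 3n/4 = 71.25.
This falls in the class 12 ≤ h < 16: L = 12, F = 58, f = 21, h = 4.
Upper quartile ≈ 12 + ((71.25 − 58) / 21) × 4 = 14.5238

14.524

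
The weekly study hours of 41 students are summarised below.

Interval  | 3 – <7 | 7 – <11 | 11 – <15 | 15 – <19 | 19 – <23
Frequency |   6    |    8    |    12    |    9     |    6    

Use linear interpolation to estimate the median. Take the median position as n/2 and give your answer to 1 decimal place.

Cumulative frequencies: 6, 14, 26, 35, 41
n = 41; position = n/2 = 20.5.
This falls in the class 11 – <15: L = 11, F = 14, f = 12, h = 4.
Median ≈ 11 + ((20.5 − 14) / 12) × 4 = 13.1667

13.2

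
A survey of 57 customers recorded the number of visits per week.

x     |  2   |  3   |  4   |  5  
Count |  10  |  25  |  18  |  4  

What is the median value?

Cumulative frequencies: 10, 35, 53, 57
n = 57, so the median is the value in position (n+1)/2 = 29.
Position 29 falls at value 3.

3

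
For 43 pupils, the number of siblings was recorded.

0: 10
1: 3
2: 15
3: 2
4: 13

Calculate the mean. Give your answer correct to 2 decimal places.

Values: 0, 1, 2, 3, 4
Σfx = 10×0 + 3×1 + 15×2 + 2×3 + 13×4 = 91
n = Σf = 43
Mean = 91 / 43 = 2.1163

2.12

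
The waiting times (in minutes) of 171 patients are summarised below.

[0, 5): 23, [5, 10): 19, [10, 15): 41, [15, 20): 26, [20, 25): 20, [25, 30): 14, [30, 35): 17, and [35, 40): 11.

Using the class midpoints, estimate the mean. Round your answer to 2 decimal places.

Midpoints: 2.5, 7.5, 12.5, 17.5, 22.5, 27.5, 32.5, 37.5
Σfm = 23×2.5 + 19×7.5 + 41×12.5 + 26×17.5 + 20×22.5 + 14×27.5 + 17×32.5 + 11×37.5 = 2967.5
n = Σf = 171
Mean = 2967.5 / 171 = 17.3538

17.35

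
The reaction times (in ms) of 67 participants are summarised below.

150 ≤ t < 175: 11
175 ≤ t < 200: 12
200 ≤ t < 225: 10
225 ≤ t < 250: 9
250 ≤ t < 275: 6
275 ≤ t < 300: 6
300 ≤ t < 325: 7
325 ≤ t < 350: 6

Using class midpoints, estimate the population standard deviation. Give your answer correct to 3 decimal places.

56.792

Midpoints: 162.5, 187.5, 212.5, 237.5, 262.5, 287.5, 312.5, 337.5
n = 67, Σfm = 15812.5, mean = 236.0075
Σfm² = 3947968.75
Σf(m − x̄)² = Σfm² − (Σfm)²/n = 3947968.75 − 15812.5²/67 = 216100.7463
Population variance = 216100.7463 / 67 = 3225.3843
Standard deviation = √3225.3843 = 56.7925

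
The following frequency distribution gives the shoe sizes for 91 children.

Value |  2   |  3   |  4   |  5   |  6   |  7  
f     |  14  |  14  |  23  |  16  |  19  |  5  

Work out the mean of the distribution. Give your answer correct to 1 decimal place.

Values: 2, 3, 4, 5, 6, 7
Σfx = 14×2 + 14×3 + 23×4 + 16×5 + 19×6 + 5×7 = 391
n = Σf = 91
Mean = 391 / 91 = 4.2967

4.3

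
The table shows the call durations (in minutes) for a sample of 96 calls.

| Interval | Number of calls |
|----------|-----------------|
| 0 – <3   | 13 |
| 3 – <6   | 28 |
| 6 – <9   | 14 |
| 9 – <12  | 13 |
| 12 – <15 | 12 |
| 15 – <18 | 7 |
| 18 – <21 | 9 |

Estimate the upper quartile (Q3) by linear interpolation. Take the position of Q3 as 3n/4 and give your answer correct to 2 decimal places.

13.00

Cumulative frequencies: 13, 41, 55, 68, 80, 87, 96
n = 96; position = 3n/4 = 72.
This falls in the class 12 – <15: L = 12, F = 68, f = 12, h = 3.
Upper quartile ≈ 12 + ((72 − 68) / 12) × 3 = 13.0000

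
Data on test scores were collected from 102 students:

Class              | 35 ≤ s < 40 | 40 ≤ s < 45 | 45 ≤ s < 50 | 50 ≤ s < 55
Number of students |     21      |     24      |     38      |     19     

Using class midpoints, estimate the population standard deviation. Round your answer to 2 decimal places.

Midpoints: 37.5, 42.5, 47.5, 52.5
n = 102, Σfm = 4610, mean = 45.1961
Σfm² = 210987.5
Σf(m − x̄)² = Σfm² − (Σfm)²/n = 210987.5 − 4610²/102 = 2633.5784
Population variance = 2633.5784 / 102 = 25.8194
Standard deviation = √25.8194 = 5.0813

5.08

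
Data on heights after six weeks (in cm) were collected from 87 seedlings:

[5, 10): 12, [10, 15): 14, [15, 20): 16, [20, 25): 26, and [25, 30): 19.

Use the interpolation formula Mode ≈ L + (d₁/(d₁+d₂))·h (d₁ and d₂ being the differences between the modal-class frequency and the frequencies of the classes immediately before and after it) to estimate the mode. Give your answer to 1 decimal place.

Modal class: [20, 25) (highest frequency 26).
d₁ = 26 − 16 = 10, d₂ = 26 − 19 = 7
Mode ≈ 20 + (10/(10+7)) × 5 = 20 + 2.9412 = 22.9412

22.9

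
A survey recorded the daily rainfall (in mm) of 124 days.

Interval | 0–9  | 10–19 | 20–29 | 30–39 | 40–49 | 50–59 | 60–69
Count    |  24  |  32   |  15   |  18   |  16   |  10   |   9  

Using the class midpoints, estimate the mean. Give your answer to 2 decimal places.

Midpoints: 4.5, 14.5, 24.5, 34.5, 44.5, 54.5, 64.5
Σfm = 24×4.5 + 32×14.5 + 15×24.5 + 18×34.5 + 16×44.5 + 10×54.5 + 9×64.5 = 3398
n = Σf = 124
Mean = 3398 / 124 = 27.4032

27.40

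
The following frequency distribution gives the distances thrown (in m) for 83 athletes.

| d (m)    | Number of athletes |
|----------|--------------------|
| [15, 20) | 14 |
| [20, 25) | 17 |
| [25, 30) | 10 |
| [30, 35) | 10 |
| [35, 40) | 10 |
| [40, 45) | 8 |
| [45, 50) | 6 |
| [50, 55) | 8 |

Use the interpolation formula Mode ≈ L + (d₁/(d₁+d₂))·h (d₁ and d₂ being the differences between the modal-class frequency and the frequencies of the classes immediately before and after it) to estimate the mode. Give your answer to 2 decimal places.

21.50

Modal class: [20, 25) (highest frequency 17).
d₁ = 17 − 14 = 3, d₂ = 17 − 10 = 7
Mode ≈ 20 + (3/(3+7)) × 5 = 20 + 1.5000 = 21.5000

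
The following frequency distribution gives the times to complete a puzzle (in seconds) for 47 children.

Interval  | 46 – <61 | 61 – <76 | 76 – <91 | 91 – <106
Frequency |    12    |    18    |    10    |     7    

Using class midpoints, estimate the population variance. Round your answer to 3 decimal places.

224.694

Midpoints: 53.5, 68.5, 83.5, 98.5
n = 47, Σfm = 3399.5, mean = 72.3298
Σfm² = 256445.75
Σf(m − x̄)² = Σfm² − (Σfm)²/n = 256445.75 − 3399.5²/47 = 10560.6383
Population variance = 10560.6383 / 47 = 224.6944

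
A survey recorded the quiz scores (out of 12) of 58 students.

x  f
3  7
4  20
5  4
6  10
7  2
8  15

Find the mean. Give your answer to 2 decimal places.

Values: 3, 4, 5, 6, 7, 8
Σfx = 7×3 + 20×4 + 4×5 + 10×6 + 2×7 + 15×8 = 315
n = Σf = 58
Mean = 315 / 58 = 5.4310

5.43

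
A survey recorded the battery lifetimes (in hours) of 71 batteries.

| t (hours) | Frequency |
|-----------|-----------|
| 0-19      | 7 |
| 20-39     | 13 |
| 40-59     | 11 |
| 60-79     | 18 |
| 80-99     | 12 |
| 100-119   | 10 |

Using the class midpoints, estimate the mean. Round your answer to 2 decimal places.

62.18

Midpoints: 9.5, 29.5, 49.5, 69.5, 89.5, 109.5
Σfm = 7×9.5 + 13×29.5 + 11×49.5 + 18×69.5 + 12×89.5 + 10×109.5 = 4414.5
n = Σf = 71
Mean = 4414.5 / 71 = 62.1761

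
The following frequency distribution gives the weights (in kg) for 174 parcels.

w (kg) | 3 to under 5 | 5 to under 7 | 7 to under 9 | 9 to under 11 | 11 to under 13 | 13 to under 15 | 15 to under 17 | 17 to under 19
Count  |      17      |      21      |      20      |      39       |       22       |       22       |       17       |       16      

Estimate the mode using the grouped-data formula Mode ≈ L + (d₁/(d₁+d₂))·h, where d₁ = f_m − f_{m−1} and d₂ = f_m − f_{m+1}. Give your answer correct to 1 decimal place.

Modal class: 9 to under 11 (highest frequency 39).
d₁ = 39 − 20 = 19, d₂ = 39 − 22 = 17
Mode ≈ 9 + (19/(19+17)) × 2 = 9 + 1.0556 = 10.0556

10.1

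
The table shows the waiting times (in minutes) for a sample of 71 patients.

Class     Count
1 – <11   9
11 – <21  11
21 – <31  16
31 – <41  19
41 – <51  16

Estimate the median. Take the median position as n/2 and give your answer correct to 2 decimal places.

Cumulative frequencies: 9, 20, 36, 55, 71
n = 71; position = n/2 = 35.5.
This falls in the class 21 – <31: L = 21, F = 20, f = 16, h = 10.
Median ≈ 21 + ((35.5 − 20) / 16) × 10 = 30.6875

30.69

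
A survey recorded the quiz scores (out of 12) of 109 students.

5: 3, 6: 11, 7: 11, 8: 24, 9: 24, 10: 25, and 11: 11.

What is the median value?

Cumulative frequencies: 3, 14, 25, 49, 73, 98, 109
n = 109, so the median is the value in position (n+1)/2 = 55.
Position 55 falls at value 9.

9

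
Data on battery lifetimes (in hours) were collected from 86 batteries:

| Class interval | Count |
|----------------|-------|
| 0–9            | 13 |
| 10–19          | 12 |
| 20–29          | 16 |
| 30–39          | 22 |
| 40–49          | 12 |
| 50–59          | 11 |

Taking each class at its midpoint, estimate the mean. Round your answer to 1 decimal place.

Midpoints: 4.5, 14.5, 24.5, 34.5, 44.5, 54.5
Σfm = 13×4.5 + 12×14.5 + 16×24.5 + 22×34.5 + 12×44.5 + 11×54.5 = 2517
n = Σf = 86
Mean = 2517 / 86 = 29.2674

29.3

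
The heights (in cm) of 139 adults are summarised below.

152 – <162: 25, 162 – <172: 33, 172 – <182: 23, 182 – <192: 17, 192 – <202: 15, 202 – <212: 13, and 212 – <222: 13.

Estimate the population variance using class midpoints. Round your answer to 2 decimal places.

Midpoints: 157, 167, 177, 187, 197, 207, 217
n = 139, Σfm = 25153, mean = 180.9568
Σfm² = 4602931
Σf(m − x̄)² = Σfm² − (Σfm)²/n = 4602931 − 25153²/139 = 51323.7410
Population variance = 51323.7410 / 139 = 369.2355

369.24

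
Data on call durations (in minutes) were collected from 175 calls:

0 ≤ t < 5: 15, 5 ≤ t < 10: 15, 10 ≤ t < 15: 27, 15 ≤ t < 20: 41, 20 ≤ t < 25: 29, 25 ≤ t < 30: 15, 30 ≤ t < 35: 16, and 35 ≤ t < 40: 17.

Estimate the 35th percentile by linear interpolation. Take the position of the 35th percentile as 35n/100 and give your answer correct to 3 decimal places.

Cumulative frequencies: 15, 30, 57, 98, 127, 142, 158, 175
n = 175; position = 35n/100 = 61.25.
This falls in the class 15 ≤ t < 20: L = 15, F = 57, f = 41, h = 5.
35th percentile ≈ 15 + ((61.25 − 57) / 41) × 5 = 15.5183

15.518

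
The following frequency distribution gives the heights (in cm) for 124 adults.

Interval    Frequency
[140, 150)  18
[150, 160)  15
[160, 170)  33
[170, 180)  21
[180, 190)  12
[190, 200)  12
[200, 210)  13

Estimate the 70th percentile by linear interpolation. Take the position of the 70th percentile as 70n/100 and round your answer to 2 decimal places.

Cumulative frequencies: 18, 33, 66, 87, 99, 111, 124
n = 124; position = 70n/100 = 86.8.
This falls in the class [170, 180): L = 170, F = 66, f = 21, h = 10.
70th percentile ≈ 170 + ((86.8 − 66) / 21) × 10 = 179.9048

179.90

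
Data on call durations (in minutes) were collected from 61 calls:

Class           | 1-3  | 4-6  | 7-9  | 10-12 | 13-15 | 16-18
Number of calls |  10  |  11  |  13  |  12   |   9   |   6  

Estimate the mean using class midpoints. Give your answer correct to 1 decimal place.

8.8

Midpoints: 2, 5, 8, 11, 14, 17
Σfm = 10×2 + 11×5 + 13×8 + 12×11 + 9×14 + 6×17 = 539
n = Σf = 61
Mean = 539 / 61 = 8.8361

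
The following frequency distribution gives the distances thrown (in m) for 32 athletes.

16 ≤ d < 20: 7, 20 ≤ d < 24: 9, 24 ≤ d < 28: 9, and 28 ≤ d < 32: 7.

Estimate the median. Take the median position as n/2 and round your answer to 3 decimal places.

Cumulative frequencies: 7, 16, 25, 32
n = 32; position = n/2 = 16.
This falls in the class 20 ≤ d < 24: L = 20, F = 7, f = 9, h = 4.
Median ≈ 20 + ((16 − 7) / 9) × 4 = 24.0000

24.000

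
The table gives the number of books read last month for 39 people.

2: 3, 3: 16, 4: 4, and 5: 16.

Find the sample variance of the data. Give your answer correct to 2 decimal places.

1.13

Values: 2, 3, 4, 5
n = 39, Σfx = 150, mean = 3.8462
Σfx² = 620
Σf(x − x̄)² = Σfx² − (Σfx)²/n = 620 − 150²/39 = 43.0769
Sample variance = 43.0769 / 38 = 1.1336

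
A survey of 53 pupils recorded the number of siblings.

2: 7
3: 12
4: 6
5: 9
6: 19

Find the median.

5

Cumulative frequencies: 7, 19, 25, 34, 53
n = 53, so the median is the value in position (n+1)/2 = 27.
Position 27 falls at value 5.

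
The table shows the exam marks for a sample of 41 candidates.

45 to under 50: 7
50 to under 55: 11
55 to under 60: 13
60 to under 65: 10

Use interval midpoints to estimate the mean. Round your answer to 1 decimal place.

Midpoints: 47.5, 52.5, 57.5, 62.5
Σfm = 7×47.5 + 11×52.5 + 13×57.5 + 10×62.5 = 2282.5
n = Σf = 41
Mean = 2282.5 / 41 = 55.6707

55.7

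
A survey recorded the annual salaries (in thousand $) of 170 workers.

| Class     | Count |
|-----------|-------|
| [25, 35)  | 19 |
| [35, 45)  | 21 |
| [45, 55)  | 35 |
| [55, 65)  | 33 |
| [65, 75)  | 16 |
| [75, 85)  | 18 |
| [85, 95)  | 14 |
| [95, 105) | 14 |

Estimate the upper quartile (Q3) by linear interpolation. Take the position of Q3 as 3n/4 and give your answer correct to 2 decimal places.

Cumulative frequencies: 19, 40, 75, 108, 124, 142, 156, 170
n = 170; position = 3n/4 = 127.5.
This falls in the class [75, 85): L = 75, F = 124, f = 18, h = 10.
Upper quartile ≈ 75 + ((127.5 − 124) / 18) × 10 = 76.9444

76.94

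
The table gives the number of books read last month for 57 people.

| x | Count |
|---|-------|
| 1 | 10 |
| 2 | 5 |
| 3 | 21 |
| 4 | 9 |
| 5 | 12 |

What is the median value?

3

Cumulative frequencies: 10, 15, 36, 45, 57
n = 57, so the median is the value in position (n+1)/2 = 29.
Position 29 falls at value 3.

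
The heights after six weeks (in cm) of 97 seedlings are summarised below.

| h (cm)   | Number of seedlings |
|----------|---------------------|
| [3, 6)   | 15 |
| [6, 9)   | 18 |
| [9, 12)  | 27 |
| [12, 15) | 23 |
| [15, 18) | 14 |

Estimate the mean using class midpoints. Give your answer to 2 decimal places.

10.59

Midpoints: 4.5, 7.5, 10.5, 13.5, 16.5
Σfm = 15×4.5 + 18×7.5 + 27×10.5 + 23×13.5 + 14×16.5 = 1027.5
n = Σf = 97
Mean = 1027.5 / 97 = 10.5928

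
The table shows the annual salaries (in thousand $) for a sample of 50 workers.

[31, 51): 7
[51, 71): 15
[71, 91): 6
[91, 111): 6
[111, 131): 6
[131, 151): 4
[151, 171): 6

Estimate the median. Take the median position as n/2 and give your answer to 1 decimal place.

81.0

Cumulative frequencies: 7, 22, 28, 34, 40, 44, 50
n = 50; position = n/2 = 25.
This falls in the class [71, 91): L = 71, F = 22, f = 6, h = 20.
Median ≈ 71 + ((25 − 22) / 6) × 20 = 81.0000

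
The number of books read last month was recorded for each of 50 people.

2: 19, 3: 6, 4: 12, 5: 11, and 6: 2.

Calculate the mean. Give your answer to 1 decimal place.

3.4

Values: 2, 3, 4, 5, 6
Σfx = 19×2 + 6×3 + 12×4 + 11×5 + 2×6 = 171
n = Σf = 50
Mean = 171 / 50 = 3.4200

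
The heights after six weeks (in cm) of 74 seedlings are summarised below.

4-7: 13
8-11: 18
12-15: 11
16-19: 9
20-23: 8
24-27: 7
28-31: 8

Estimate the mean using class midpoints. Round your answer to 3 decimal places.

Midpoints: 5.5, 9.5, 13.5, 17.5, 21.5, 25.5, 29.5
Σfm = 13×5.5 + 18×9.5 + 11×13.5 + 9×17.5 + 8×21.5 + 7×25.5 + 8×29.5 = 1135
n = Σf = 74
Mean = 1135 / 74 = 15.3378

15.338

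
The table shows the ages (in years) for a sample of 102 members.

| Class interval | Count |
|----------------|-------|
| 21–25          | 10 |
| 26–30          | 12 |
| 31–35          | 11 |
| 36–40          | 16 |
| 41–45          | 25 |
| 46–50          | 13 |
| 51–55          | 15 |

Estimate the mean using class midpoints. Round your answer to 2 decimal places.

39.52

Midpoints: 23, 28, 33, 38, 43, 48, 53
Σfm = 10×23 + 12×28 + 11×33 + 16×38 + 25×43 + 13×48 + 15×53 = 4031
n = Σf = 102
Mean = 4031 / 102 = 39.5196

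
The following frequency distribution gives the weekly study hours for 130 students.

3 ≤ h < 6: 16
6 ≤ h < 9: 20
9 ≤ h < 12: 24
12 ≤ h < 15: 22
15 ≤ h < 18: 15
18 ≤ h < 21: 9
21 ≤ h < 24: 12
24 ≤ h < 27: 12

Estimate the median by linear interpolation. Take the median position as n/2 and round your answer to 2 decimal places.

Cumulative frequencies: 16, 36, 60, 82, 97, 106, 118, 130
n = 130; position = n/2 = 65.
This falls in the class 12 ≤ h < 15: L = 12, F = 60, f = 22, h = 3.
Median ≈ 12 + ((65 − 60) / 22) × 3 = 12.6818

12.68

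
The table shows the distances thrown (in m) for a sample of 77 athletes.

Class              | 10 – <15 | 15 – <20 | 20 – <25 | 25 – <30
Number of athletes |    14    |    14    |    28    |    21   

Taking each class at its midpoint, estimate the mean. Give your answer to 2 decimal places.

21.14

Midpoints: 12.5, 17.5, 22.5, 27.5
Σfm = 14×12.5 + 14×17.5 + 28×22.5 + 21×27.5 = 1627.5
n = Σf = 77
Mean = 1627.5 / 77 = 21.1364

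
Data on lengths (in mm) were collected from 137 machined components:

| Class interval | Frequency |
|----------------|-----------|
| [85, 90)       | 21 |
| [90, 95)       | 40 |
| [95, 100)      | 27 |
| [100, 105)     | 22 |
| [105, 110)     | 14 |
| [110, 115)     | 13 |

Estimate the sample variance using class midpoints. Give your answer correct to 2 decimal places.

58.57

Midpoints: 87.5, 92.5, 97.5, 102.5, 107.5, 112.5
n = 137, Σfm = 13392.5, mean = 97.7555
Σfm² = 1317156.25
Σf(m − x̄)² = Σfm² − (Σfm)²/n = 1317156.25 − 13392.5²/137 = 7966.0584
Sample variance = 7966.0584 / 136 = 58.5740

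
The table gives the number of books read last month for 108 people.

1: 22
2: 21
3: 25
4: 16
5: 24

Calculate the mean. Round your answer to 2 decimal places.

2.99

Values: 1, 2, 3, 4, 5
Σfx = 22×1 + 21×2 + 25×3 + 16×4 + 24×5 = 323
n = Σf = 108
Mean = 323 / 108 = 2.9907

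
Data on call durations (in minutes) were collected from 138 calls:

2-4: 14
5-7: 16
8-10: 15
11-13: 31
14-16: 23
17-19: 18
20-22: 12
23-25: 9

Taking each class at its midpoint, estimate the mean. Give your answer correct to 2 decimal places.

12.91

Midpoints: 3, 6, 9, 12, 15, 18, 21, 24
Σfm = 14×3 + 16×6 + 15×9 + 31×12 + 23×15 + 18×18 + 12×21 + 9×24 = 1782
n = Σf = 138
Mean = 1782 / 138 = 12.9130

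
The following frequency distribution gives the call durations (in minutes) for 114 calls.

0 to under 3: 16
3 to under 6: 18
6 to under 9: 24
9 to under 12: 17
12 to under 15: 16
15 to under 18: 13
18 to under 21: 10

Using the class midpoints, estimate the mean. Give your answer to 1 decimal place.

Midpoints: 1.5, 4.5, 7.5, 10.5, 13.5, 16.5, 19.5
Σfm = 16×1.5 + 18×4.5 + 24×7.5 + 17×10.5 + 16×13.5 + 13×16.5 + 10×19.5 = 1089
n = Σf = 114
Mean = 1089 / 114 = 9.5526

9.6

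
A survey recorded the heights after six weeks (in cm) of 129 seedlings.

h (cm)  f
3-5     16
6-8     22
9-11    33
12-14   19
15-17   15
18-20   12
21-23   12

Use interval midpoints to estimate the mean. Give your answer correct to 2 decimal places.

Midpoints: 4, 7, 10, 13, 16, 19, 22
Σfm = 16×4 + 22×7 + 33×10 + 19×13 + 15×16 + 12×19 + 12×22 = 1527
n = Σf = 129
Mean = 1527 / 129 = 11.8372

11.84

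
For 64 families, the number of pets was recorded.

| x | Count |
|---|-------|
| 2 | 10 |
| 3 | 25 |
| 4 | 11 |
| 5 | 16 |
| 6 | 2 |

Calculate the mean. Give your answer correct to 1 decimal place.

Values: 2, 3, 4, 5, 6
Σfx = 10×2 + 25×3 + 11×4 + 16×5 + 2×6 = 231
n = Σf = 64
Mean = 231 / 64 = 3.6094

3.6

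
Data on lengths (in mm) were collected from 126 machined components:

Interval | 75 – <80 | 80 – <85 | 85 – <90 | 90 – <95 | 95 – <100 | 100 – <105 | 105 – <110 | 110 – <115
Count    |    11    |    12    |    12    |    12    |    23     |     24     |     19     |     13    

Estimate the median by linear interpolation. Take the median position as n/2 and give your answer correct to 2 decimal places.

98.48

Cumulative frequencies: 11, 23, 35, 47, 70, 94, 113, 126
n = 126; position = n/2 = 63.
This falls in the class 95 – <100: L = 95, F = 47, f = 23, h = 5.
Median ≈ 95 + ((63 − 47) / 23) × 5 = 98.4783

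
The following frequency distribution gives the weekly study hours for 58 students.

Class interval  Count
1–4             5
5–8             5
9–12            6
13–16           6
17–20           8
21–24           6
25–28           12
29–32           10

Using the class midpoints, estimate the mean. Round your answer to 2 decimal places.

Midpoints: 2.5, 6.5, 10.5, 14.5, 18.5, 22.5, 26.5, 30.5
Σfm = 5×2.5 + 5×6.5 + 6×10.5 + 6×14.5 + 8×18.5 + 6×22.5 + 12×26.5 + 10×30.5 = 1101
n = Σf = 58
Mean = 1101 / 58 = 18.9828

18.98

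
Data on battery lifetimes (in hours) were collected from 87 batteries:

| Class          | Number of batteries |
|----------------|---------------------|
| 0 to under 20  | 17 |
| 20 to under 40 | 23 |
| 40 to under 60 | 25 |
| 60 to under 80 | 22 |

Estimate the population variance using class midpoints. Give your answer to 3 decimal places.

454.802

Midpoints: 10, 30, 50, 70
n = 87, Σfm = 3650, mean = 41.9540
Σfm² = 192700
Σf(m − x̄)² = Σfm² − (Σfm)²/n = 192700 − 3650²/87 = 39567.8161
Population variance = 39567.8161 / 87 = 454.8025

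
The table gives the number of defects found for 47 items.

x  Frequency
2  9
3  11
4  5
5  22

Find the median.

4

Cumulative frequencies: 9, 20, 25, 47
n = 47, so the median is the value in position (n+1)/2 = 24.
Position 24 falls at value 4.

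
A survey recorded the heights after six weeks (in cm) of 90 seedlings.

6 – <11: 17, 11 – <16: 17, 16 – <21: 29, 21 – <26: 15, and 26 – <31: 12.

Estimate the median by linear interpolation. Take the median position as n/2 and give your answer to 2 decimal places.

17.90

Cumulative frequencies: 17, 34, 63, 78, 90
n = 90; position = n/2 = 45.
This falls in the class 16 – <21: L = 16, F = 34, f = 29, h = 5.
Median ≈ 16 + ((45 − 34) / 29) × 5 = 17.8966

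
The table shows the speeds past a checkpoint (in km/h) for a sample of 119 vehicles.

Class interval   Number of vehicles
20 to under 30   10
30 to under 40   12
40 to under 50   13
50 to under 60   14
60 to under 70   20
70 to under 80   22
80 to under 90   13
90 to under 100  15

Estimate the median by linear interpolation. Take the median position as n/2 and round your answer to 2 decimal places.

Cumulative frequencies: 10, 22, 35, 49, 69, 91, 104, 119
n = 119; position = n/2 = 59.5.
This falls in the class 60 to under 70: L = 60, F = 49, f = 20, h = 10.
Median ≈ 60 + ((59.5 − 49) / 20) × 10 = 65.2500

65.25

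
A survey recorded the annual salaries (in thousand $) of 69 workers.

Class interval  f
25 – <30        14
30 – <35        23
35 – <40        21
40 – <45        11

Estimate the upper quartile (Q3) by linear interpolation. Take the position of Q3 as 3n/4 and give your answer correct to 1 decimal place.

38.5

Cumulative frequencies: 14, 37, 58, 69
n = 69; position = 3n/4 = 51.75.
This falls in the class 35 – <40: L = 35, F = 37, f = 21, h = 5.
Upper quartile ≈ 35 + ((51.75 − 37) / 21) × 5 = 38.5119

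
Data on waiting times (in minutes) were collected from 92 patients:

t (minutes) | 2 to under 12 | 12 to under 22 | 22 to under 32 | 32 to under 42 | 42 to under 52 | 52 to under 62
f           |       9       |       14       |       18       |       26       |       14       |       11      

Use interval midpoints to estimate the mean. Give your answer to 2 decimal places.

32.98

Midpoints: 7, 17, 27, 37, 47, 57
Σfm = 9×7 + 14×17 + 18×27 + 26×37 + 14×47 + 11×57 = 3034
n = Σf = 92
Mean = 3034 / 92 = 32.9783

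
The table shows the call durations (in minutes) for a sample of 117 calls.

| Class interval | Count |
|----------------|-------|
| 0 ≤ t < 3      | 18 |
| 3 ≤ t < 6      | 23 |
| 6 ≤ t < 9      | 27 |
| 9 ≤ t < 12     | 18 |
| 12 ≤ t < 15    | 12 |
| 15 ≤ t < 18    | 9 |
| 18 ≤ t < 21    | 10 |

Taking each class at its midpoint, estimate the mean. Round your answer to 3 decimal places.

Midpoints: 1.5, 4.5, 7.5, 10.5, 13.5, 16.5, 19.5
Σfm = 18×1.5 + 23×4.5 + 27×7.5 + 18×10.5 + 12×13.5 + 9×16.5 + 10×19.5 = 1027.5
n = Σf = 117
Mean = 1027.5 / 117 = 8.7821

8.782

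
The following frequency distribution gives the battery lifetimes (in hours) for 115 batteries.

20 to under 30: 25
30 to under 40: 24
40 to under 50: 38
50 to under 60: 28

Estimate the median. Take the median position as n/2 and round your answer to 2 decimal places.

Cumulative frequencies: 25, 49, 87, 115
n = 115; position = n/2 = 57.5.
This falls in the class 40 to under 50: L = 40, F = 49, f = 38, h = 10.
Median ≈ 40 + ((57.5 − 49) / 38) × 10 = 42.2368

42.24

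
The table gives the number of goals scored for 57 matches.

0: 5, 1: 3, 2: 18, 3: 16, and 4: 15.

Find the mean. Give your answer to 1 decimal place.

2.6

Values: 0, 1, 2, 3, 4
Σfx = 5×0 + 3×1 + 18×2 + 16×3 + 15×4 = 147
n = Σf = 57
Mean = 147 / 57 = 2.5789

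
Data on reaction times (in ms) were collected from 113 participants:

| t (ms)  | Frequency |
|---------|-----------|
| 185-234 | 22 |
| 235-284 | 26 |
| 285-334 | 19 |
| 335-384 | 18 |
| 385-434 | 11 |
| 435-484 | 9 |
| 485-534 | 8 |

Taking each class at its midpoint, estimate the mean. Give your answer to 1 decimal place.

322.3

Midpoints: 209.5, 259.5, 309.5, 359.5, 409.5, 459.5, 509.5
Σfm = 22×209.5 + 26×259.5 + 19×309.5 + 18×359.5 + 11×409.5 + 9×459.5 + 8×509.5 = 36423.5
n = Σf = 113
Mean = 36423.5 / 113 = 322.3319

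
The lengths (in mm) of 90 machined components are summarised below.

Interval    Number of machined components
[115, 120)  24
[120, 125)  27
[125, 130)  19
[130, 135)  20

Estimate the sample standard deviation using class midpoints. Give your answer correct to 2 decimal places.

5.54

Midpoints: 117.5, 122.5, 127.5, 132.5
n = 90, Σfm = 11200, mean = 124.4444
Σfm² = 1396512.5
Σf(m − x̄)² = Σfm² − (Σfm)²/n = 1396512.5 − 11200²/90 = 2734.7222
Sample variance = 2734.7222 / 89 = 30.7272
Standard deviation = √30.7272 = 5.5432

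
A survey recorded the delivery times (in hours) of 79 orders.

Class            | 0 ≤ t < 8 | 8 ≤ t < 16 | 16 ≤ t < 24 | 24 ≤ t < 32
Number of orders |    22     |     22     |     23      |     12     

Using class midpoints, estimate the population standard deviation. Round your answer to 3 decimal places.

8.303

Midpoints: 4, 12, 20, 28
n = 79, Σfm = 1148, mean = 14.5316
Σfm² = 22128
Σf(m − x̄)² = Σfm² − (Σfm)²/n = 22128 − 1148²/79 = 5445.6709
Population variance = 5445.6709 / 79 = 68.9325
Standard deviation = √68.9325 = 8.3026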